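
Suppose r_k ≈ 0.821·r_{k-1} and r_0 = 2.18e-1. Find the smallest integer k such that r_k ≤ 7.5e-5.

41

After k steps, r_k ≈ 2.18e-1·0.821^k.
Need 0.821^k ≤ 7.5e-5/2.18e-1 = 0.000344037.
k ≥ ln(0.000344037)/ln(0.821) = -7.9748/-0.19723 = 40.434.
Smallest integer k = 41.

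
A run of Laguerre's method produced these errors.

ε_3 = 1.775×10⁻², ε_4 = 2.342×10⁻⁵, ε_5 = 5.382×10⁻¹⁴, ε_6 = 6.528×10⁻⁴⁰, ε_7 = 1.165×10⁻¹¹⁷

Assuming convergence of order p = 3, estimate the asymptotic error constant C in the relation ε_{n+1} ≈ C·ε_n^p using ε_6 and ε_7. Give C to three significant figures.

4.19

C ≈ ε_7 / ε_6^3
  = 1.165×10⁻¹¹⁷ / (6.528×10⁻⁴⁰)^3
  = 1.165×10⁻¹¹⁷ / 2.78189e-118 ≈ 4.1878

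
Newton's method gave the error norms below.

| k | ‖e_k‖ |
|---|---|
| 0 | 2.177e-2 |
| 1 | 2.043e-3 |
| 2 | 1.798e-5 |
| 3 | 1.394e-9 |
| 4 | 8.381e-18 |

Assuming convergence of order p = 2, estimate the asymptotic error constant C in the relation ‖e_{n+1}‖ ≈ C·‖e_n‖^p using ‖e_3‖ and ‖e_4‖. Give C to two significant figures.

C ≈ ‖e_4‖ / ‖e_3‖^2
  = 8.381e-18 / (1.394e-9)^2
  = 8.381e-18 / 1.94324e-18 ≈ 4.3129

4.3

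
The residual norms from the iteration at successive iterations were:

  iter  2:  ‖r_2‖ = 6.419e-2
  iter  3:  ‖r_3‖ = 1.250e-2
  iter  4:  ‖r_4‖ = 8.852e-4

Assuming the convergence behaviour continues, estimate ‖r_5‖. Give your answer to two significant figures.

1.2e-5

First estimate the order: p ≈ ln(‖r_4‖/‖r_3‖) / ln(‖r_3‖/‖r_2‖) = ln(8.852e-4/1.250e-2)/ln(1.250e-2/6.419e-2) = ln(0.070816)/ln(0.194734) ≈ 1.6183.
Then ‖r_5‖ ≈ ‖r_4‖·(‖r_4‖/‖r_3‖)^p = 8.852e-4·(0.070816)^1.6183 = 8.852e-4·0.0137774 ≈ 1.22e-05.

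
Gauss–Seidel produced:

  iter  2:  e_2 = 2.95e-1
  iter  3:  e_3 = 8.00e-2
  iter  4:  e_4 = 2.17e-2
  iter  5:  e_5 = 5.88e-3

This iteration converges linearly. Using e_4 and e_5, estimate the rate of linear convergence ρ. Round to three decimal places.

ρ ≈ e_5/e_4 = 5.88e-3/2.17e-2 = 0.27097

0.271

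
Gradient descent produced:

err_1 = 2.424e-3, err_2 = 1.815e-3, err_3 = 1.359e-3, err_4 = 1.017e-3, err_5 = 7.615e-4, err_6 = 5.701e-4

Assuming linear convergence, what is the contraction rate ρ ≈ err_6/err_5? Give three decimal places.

0.749

ρ ≈ err_6/err_5 = 5.701e-4/7.615e-4 = 0.74865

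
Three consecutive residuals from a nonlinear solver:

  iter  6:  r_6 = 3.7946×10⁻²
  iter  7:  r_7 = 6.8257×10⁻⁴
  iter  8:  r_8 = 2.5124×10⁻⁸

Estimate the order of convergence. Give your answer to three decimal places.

2.541

p ≈ ln(r_8/r_7) / ln(r_7/r_6)
  = ln(2.5124×10⁻⁸/6.8257×10⁻⁴) / ln(6.8257×10⁻⁴/3.7946×10⁻²)
  = ln(3.68079e-05) / ln(0.0179879)
  = -10.209798 / -4.018056 ≈ 2.540980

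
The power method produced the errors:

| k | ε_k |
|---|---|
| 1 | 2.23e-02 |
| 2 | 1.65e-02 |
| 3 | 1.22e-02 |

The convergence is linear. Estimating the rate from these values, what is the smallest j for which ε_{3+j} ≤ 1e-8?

Rate ρ ≈ ε_3/ε_2 = 1.22e-02/1.65e-02 = 0.7394.
After j more steps, ε_{3+j} ≈ 1.22e-02·ρ^j; need ρ^j ≤ 1e-8/1.22e-02 = 8.19672e-07.
j ≥ ln(8.19672e-07)/ln(0.7394) = -14.0144/-0.30192 = 46.418.
So 47 more iterations are needed.

47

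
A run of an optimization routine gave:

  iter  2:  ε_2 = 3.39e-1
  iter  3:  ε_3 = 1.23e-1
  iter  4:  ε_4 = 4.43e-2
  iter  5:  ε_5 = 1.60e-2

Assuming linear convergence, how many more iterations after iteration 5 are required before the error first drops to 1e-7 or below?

Rate ρ ≈ ε_5/ε_4 = 1.60e-2/4.43e-2 = 0.3612.
After j more steps, ε_{5+j} ≈ 1.60e-2·ρ^j; need ρ^j ≤ 1e-7/1.60e-2 = 6.25e-06.
j ≥ ln(6.25e-06)/ln(0.3612) = -11.9829/-1.01832 = 11.767.
So 12 more iterations are needed.

12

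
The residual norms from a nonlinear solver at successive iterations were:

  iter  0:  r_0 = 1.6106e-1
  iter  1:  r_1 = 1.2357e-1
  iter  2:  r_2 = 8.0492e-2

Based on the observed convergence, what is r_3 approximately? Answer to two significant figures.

4.0e-2

First estimate the order: p ≈ ln(r_2/r_1) / ln(r_1/r_0) = ln(8.0492e-2/1.2357e-1)/ln(1.2357e-1/1.6106e-1) = ln(0.651388)/ln(0.76723) ≈ 1.6177.
Then r_3 ≈ r_2·(r_2/r_1)^p = 8.0492e-2·(0.651388)^1.6177 = 8.0492e-2·0.49986 ≈ 0.04023.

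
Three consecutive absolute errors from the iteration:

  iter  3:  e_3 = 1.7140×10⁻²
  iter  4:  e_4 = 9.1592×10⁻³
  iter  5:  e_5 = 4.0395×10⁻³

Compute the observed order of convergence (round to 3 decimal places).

1.306

p ≈ ln(e_5/e_4) / ln(e_4/e_3)
  = ln(4.0395×10⁻³/9.1592×10⁻³) / ln(9.1592×10⁻³/1.7140×10⁻²)
  = ln(0.441032) / ln(0.534376)
  = -0.818638 / -0.626656 ≈ 1.306359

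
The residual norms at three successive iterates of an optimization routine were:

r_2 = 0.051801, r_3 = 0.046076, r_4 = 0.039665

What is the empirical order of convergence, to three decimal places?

1.279

p ≈ ln(r_4/r_3) / ln(r_3/r_2)
  = ln(0.039665/0.046076) / ln(0.046076/0.051801)
  = ln(0.86086) / ln(0.889481)
  = -0.149823 / -0.117117 ≈ 1.279259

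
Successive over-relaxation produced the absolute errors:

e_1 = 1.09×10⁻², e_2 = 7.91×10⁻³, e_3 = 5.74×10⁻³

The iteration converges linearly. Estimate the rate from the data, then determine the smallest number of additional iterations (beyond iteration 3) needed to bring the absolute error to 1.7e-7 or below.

Rate ρ ≈ e_3/e_2 = 5.74×10⁻³/7.91×10⁻³ = 0.7257.
After j more steps, e_{3+j} ≈ 5.74×10⁻³·ρ^j; need ρ^j ≤ 1.7e-7/5.74×10⁻³ = 2.96167e-05.
j ≥ ln(2.96167e-05)/ln(0.7257) = -10.4272/-0.32062 = 32.522.
So 33 more iterations are needed.

33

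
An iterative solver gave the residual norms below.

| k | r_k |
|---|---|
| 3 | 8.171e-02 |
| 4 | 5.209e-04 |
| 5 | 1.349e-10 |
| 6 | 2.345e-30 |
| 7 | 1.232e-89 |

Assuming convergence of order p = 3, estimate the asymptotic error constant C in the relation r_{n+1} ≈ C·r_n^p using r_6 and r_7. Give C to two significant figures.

0.96

C ≈ r_7 / r_6^3
  = 1.232e-89 / (2.345e-30)^3
  = 1.232e-89 / 1.28952e-89 ≈ 0.95539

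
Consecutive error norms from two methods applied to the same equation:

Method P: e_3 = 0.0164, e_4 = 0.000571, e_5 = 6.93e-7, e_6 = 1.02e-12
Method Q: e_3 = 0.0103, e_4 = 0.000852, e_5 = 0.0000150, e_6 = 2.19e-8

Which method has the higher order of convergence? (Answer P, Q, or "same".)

P

Method P: p ≈ ln(1.02e-12/6.93e-7)/ln(6.93e-7/0.000571) ≈ 2.00.
Method Q: p ≈ ln(2.19e-8/0.0000150)/ln(0.0000150/0.000852) ≈ 1.62.
Method P has the higher order (≈2.0 vs ≈1.6).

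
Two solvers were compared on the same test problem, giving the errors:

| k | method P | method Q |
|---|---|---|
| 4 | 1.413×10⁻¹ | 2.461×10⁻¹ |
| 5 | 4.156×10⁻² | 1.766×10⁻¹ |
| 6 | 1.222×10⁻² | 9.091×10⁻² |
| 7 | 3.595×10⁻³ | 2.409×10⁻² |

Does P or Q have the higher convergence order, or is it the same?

Method P: p ≈ ln(3.595×10⁻³/1.222×10⁻²)/ln(1.222×10⁻²/4.156×10⁻²) ≈ 1.00.
Method Q: p ≈ ln(2.409×10⁻²/9.091×10⁻²)/ln(9.091×10⁻²/1.766×10⁻¹) ≈ 2.00.
Method Q has the higher order (≈2.0 vs ≈1.0).

Q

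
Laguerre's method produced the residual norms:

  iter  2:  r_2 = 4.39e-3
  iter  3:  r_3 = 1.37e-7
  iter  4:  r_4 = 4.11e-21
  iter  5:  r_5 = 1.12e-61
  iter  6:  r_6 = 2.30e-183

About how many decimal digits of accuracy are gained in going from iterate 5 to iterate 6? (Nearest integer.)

122

Digits gained ≈ log₁₀(r_5/r_6) = log₁₀(1.12e-61/2.30e-183) = log₁₀(4.86957e+121) ≈ 121.687.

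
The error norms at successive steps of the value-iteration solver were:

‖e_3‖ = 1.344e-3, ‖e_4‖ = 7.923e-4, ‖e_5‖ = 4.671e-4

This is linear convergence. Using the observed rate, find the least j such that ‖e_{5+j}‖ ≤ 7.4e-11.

30

Rate ρ ≈ ‖e_5‖/‖e_4‖ = 4.671e-4/7.923e-4 = 0.5895.
After j more steps, ‖e_{5+j}‖ ≈ 4.671e-4·ρ^j; need ρ^j ≤ 7.4e-11/4.671e-4 = 1.58424e-07.
j ≥ ln(1.58424e-07)/ln(0.5895) = -15.6580/-0.52848 = 29.628.
So 30 more iterations are needed.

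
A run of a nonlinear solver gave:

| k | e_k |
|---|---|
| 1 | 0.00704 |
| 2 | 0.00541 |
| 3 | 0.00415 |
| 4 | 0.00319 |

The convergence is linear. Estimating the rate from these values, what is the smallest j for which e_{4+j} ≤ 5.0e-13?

Rate ρ ≈ e_4/e_3 = 0.00319/0.00415 = 0.7687.
After j more steps, e_{4+j} ≈ 0.00319·ρ^j; need ρ^j ≤ 5.0e-13/0.00319 = 1.5674e-10.
j ≥ ln(1.5674e-10)/ln(0.7687) = -22.5764/-0.26305 = 85.826.
So 86 more iterations are needed.

86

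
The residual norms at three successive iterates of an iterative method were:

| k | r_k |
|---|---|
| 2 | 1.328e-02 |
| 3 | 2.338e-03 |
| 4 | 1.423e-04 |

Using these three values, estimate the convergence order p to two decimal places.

1.61

p ≈ ln(r_4/r_3) / ln(r_3/r_2)
  = ln(1.423e-04/2.338e-03) / ln(2.338e-03/1.328e-02)
  = ln(0.060864) / ln(0.176054)
  = -2.79911 / -1.73696 ≈ 1.61150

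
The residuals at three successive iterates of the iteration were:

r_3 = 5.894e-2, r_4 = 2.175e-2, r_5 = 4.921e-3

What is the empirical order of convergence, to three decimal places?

p ≈ ln(r_5/r_4) / ln(r_4/r_3)
  = ln(4.921e-3/2.175e-2) / ln(2.175e-2/5.894e-2)
  = ln(0.226253) / ln(0.369019)
  = -1.486101 / -0.996907 ≈ 1.490712

1.491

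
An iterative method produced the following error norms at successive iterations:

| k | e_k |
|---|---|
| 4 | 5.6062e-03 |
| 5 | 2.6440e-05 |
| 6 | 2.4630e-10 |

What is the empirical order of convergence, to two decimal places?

p ≈ ln(e_6/e_5) / ln(e_5/e_4)
  = ln(2.4630e-10/2.6440e-05) / ln(2.6440e-05/5.6062e-03)
  = ln(9.31543e-06) / ln(0.00471621)
  = -11.58384 / -5.35675 ≈ 2.16248

2.16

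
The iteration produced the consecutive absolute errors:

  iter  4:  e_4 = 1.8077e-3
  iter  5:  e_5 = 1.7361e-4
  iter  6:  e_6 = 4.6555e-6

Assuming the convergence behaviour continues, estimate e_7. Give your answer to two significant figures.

1.7e-8

First estimate the order: p ≈ ln(e_6/e_5) / ln(e_5/e_4) = ln(4.6555e-6/1.7361e-4)/ln(1.7361e-4/1.8077e-3) = ln(0.0268159)/ln(0.0960392) ≈ 1.5445.
Then e_7 ≈ e_6·(e_6/e_5)^p = 4.6555e-6·(0.0268159)^1.5445 = 4.6555e-6·0.00373811 ≈ 1.74e-08.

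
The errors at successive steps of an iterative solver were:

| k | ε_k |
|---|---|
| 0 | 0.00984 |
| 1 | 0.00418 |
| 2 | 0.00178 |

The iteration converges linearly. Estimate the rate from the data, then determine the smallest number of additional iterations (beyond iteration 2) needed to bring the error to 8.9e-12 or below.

23

Rate ρ ≈ ε_2/ε_1 = 0.00178/0.00418 = 0.4258.
After j more steps, ε_{2+j} ≈ 0.00178·ρ^j; need ρ^j ≤ 8.9e-12/0.00178 = 5e-09.
j ≥ ln(5e-09)/ln(0.4258) = -19.1138/-0.85379 = 22.387.
So 23 more iterations are needed.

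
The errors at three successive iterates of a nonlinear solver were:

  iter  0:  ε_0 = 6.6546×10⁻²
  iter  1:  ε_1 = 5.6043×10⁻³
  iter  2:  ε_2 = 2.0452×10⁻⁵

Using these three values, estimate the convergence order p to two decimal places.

p ≈ ln(ε_2/ε_1) / ln(ε_1/ε_0)
  = ln(2.0452×10⁻⁵/5.6043×10⁻³) / ln(5.6043×10⁻³/6.6546×10⁻²)
  = ln(0.00364934) / ln(0.0842169)
  = -5.61321 / -2.47436 ≈ 2.26855

2.27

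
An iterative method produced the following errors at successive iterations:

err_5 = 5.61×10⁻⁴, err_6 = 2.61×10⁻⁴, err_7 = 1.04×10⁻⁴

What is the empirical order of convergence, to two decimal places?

1.20

p ≈ ln(err_7/err_6) / ln(err_6/err_5)
  = ln(1.04×10⁻⁴/2.61×10⁻⁴) / ln(2.61×10⁻⁴/5.61×10⁻⁴)
  = ln(0.398467) / ln(0.465241)
  = -0.92013 / -0.76520 ≈ 1.20247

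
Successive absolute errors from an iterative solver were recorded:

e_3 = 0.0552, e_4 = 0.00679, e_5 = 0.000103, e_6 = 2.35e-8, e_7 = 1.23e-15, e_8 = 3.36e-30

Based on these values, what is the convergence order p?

2

Consecutive ratios: e_8/e_7 = 3.36e-30/1.23e-15 = 2.73171e-15, e_7/e_6 = 1.23e-15/2.35e-8 = 5.23404e-08.
p ≈ ln(2.73171e-15)/ln(5.23404e-08) = -33.5338/-16.7655 ≈ 2.00.
So the convergence is quadratic (order 2).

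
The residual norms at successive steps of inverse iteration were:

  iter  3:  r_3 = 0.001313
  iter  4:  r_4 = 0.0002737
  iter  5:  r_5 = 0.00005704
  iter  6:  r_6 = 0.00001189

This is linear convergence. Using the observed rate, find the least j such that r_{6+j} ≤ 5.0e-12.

10

Rate ρ ≈ r_6/r_5 = 0.00001189/0.00005704 = 0.2085.
After j more steps, r_{6+j} ≈ 0.00001189·ρ^j; need ρ^j ≤ 5.0e-12/0.00001189 = 4.20521e-07.
j ≥ ln(4.20521e-07)/ln(0.2085) = -14.6818/-1.56782 = 9.364.
So 10 more iterations are needed.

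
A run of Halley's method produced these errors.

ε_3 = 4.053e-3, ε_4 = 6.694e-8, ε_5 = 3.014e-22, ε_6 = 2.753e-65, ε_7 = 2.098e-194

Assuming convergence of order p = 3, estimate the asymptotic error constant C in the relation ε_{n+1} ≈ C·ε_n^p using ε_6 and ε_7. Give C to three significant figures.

C ≈ ε_7 / ε_6^3
  = 2.098e-194 / (2.753e-65)^3
  = 2.098e-194 / 2.0865e-194 ≈ 1.0055

1.01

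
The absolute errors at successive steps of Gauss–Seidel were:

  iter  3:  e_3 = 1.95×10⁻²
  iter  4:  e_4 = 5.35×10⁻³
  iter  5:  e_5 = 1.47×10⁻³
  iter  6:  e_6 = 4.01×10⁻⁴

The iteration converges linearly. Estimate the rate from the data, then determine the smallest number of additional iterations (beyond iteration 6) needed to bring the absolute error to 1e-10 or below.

12

Rate ρ ≈ e_6/e_5 = 4.01×10⁻⁴/1.47×10⁻³ = 0.2728.
After j more steps, e_{6+j} ≈ 4.01×10⁻⁴·ρ^j; need ρ^j ≤ 1e-10/4.01×10⁻⁴ = 2.49377e-07.
j ≥ ln(2.49377e-07)/ln(0.2728) = -15.2043/-1.29902 = 11.704.
So 12 more iterations are needed.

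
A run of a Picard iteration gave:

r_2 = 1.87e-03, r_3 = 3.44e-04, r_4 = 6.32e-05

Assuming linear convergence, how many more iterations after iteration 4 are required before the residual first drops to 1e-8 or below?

Rate ρ ≈ r_4/r_3 = 6.32e-05/3.44e-04 = 0.1837.
After j more steps, r_{4+j} ≈ 6.32e-05·ρ^j; need ρ^j ≤ 1e-8/6.32e-05 = 0.000158228.
j ≥ ln(0.000158228)/ln(0.1837) = -8.7515/-1.69445 = 5.165.
So 6 more iterations are needed.

6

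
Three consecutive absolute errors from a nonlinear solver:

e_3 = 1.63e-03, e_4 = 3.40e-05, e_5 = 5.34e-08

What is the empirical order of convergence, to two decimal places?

p ≈ ln(e_5/e_4) / ln(e_4/e_3)
  = ln(5.34e-08/3.40e-05) / ln(3.40e-05/1.63e-03)
  = ln(0.00157059) / ln(0.0208589)
  = -6.45630 / -3.86997 ≈ 1.66831

1.67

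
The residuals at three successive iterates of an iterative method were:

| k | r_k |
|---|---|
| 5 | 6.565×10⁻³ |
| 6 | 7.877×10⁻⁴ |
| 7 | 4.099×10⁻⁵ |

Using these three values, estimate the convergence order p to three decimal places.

1.394

p ≈ ln(r_7/r_6) / ln(r_6/r_5)
  = ln(4.099×10⁻⁵/7.877×10⁻⁴) / ln(7.877×10⁻⁴/6.565×10⁻³)
  = ln(0.0520376) / ln(0.119985)
  = -2.955789 / -2.120389 ≈ 1.393984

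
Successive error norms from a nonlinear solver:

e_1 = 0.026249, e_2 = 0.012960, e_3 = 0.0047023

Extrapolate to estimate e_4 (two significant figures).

1.1e-3

First estimate the order: p ≈ ln(e_3/e_2) / ln(e_2/e_1) = ln(0.0047023/0.012960)/ln(0.012960/0.026249) = ln(0.362832)/ln(0.493733) ≈ 1.4365.
Then e_4 ≈ e_3·(e_3/e_2)^p = 0.0047023·(0.362832)^1.4365 = 0.0047023·0.233086 ≈ 0.001096.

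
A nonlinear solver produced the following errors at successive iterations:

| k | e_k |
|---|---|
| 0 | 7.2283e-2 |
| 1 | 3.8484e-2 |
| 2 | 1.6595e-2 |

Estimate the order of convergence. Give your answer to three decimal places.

1.334

p ≈ ln(e_2/e_1) / ln(e_1/e_0)
  = ln(1.6595e-2/3.8484e-2) / ln(3.8484e-2/7.2283e-2)
  = ln(0.431218) / ln(0.532407)
  = -0.841142 / -0.630347 ≈ 1.334411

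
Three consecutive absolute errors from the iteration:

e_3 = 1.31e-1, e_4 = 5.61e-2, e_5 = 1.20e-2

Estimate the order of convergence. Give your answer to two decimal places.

1.82

p ≈ ln(e_5/e_4) / ln(e_4/e_3)
  = ln(1.20e-2/5.61e-2) / ln(5.61e-2/1.31e-1)
  = ln(0.213904) / ln(0.428244)
  = -1.54223 / -0.84806 ≈ 1.81854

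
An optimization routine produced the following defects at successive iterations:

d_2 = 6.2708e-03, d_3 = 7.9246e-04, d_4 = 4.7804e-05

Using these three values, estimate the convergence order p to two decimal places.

p ≈ ln(d_4/d_3) / ln(d_3/d_2)
  = ln(4.7804e-05/7.9246e-04) / ln(7.9246e-04/6.2708e-03)
  = ln(0.0603235) / ln(0.126373)
  = -2.80803 / -2.06852 ≈ 1.35751

1.36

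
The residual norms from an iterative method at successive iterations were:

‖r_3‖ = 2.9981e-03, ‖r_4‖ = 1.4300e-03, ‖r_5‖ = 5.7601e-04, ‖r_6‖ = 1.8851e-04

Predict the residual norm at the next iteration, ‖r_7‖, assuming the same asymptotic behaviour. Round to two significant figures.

First estimate the order: p ≈ ln(‖r_6‖/‖r_5‖) / ln(‖r_5‖/‖r_4‖) = ln(1.8851e-04/5.7601e-04)/ln(5.7601e-04/1.4300e-03) = ln(0.327269)/ln(0.402804) ≈ 1.2284.
Then ‖r_7‖ ≈ ‖r_6‖·(‖r_6‖/‖r_5‖)^p = 1.8851e-04·(0.327269)^1.2284 = 1.8851e-04·0.253577 ≈ 4.78e-05.

4.8e-5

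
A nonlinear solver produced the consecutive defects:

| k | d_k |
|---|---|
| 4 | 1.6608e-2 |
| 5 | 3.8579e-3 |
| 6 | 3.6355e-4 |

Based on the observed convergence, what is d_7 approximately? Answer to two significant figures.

First estimate the order: p ≈ ln(d_6/d_5) / ln(d_5/d_4) = ln(3.6355e-4/3.8579e-3)/ln(3.8579e-3/1.6608e-2) = ln(0.0942352)/ln(0.232292) ≈ 1.6180.
Then d_7 ≈ d_6·(d_6/d_5)^p = 3.6355e-4·(0.0942352)^1.6180 = 3.6355e-4·0.0218916 ≈ 7.959e-06.

8.0e-6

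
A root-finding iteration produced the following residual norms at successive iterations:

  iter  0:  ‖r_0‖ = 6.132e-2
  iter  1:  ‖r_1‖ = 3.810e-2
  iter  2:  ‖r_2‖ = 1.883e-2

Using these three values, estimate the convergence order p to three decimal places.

p ≈ ln(‖r_2‖/‖r_1‖) / ln(‖r_1‖/‖r_0‖)
  = ln(1.883e-2/3.810e-2) / ln(3.810e-2/6.132e-2)
  = ln(0.494226) / ln(0.621331)
  = -0.704762 / -0.475891 ≈ 1.480932

1.481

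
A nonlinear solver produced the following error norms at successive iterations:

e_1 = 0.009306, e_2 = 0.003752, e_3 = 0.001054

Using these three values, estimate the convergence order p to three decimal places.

p ≈ ln(e_3/e_2) / ln(e_2/e_1)
  = ln(0.001054/0.003752) / ln(0.003752/0.009306)
  = ln(0.280917) / ln(0.403181)
  = -1.269696 / -0.908370 ≈ 1.397774

1.398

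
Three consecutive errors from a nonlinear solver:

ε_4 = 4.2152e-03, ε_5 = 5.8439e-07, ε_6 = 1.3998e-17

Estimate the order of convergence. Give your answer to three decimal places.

p ≈ ln(ε_6/ε_5) / ln(ε_5/ε_4)
  = ln(1.3998e-17/5.8439e-07) / ln(5.8439e-07/4.2152e-03)
  = ln(2.39532e-11) / ln(0.000138639)
  = -24.454919 / -8.883637 ≈ 2.752805

2.753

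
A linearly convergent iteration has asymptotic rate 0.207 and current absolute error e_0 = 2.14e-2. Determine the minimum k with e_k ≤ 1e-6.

After k steps, e_k ≈ 2.14e-2·0.207^k.
Need 0.207^k ≤ 1e-6/2.14e-2 = 4.6729e-05.
k ≥ ln(4.6729e-05)/ln(0.207) = -9.9711/-1.57504 = 6.331.
Smallest integer k = 7.

7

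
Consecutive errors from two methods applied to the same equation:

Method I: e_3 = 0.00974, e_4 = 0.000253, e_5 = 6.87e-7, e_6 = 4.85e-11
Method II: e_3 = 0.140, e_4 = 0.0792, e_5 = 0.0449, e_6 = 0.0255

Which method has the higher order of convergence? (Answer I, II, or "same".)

Method I: p ≈ ln(4.85e-11/6.87e-7)/ln(6.87e-7/0.000253) ≈ 1.62.
Method II: p ≈ ln(0.0255/0.0449)/ln(0.0449/0.0792) ≈ 1.00.
Method I has the higher order (≈1.6 vs ≈1.0).

I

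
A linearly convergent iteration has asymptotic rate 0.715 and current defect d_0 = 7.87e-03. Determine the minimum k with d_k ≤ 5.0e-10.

50

After k steps, d_k ≈ 7.87e-03·0.715^k.
Need 0.715^k ≤ 5.0e-10/7.87e-03 = 6.35324e-08.
k ≥ ln(6.35324e-08)/ln(0.715) = -16.5717/-0.33547 = 49.398.
Smallest integer k = 50.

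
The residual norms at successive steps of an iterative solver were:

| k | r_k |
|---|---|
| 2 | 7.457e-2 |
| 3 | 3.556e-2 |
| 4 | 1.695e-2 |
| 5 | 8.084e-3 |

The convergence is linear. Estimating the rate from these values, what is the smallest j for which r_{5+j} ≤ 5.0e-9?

Rate ρ ≈ r_5/r_4 = 8.084e-3/1.695e-2 = 0.4769.
After j more steps, r_{5+j} ≈ 8.084e-3·ρ^j; need ρ^j ≤ 5.0e-9/8.084e-3 = 6.18506e-07.
j ≥ ln(6.18506e-07)/ln(0.4769) = -14.2960/-0.74045 = 19.307.
So 20 more iterations are needed.

20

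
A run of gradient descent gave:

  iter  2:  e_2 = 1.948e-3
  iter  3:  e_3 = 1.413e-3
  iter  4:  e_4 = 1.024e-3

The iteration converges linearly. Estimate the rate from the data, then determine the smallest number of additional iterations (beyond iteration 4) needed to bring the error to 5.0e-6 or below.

Rate ρ ≈ e_4/e_3 = 1.024e-3/1.413e-3 = 0.7247.
After j more steps, e_{4+j} ≈ 1.024e-3·ρ^j; need ρ^j ≤ 5.0e-6/1.024e-3 = 0.00488281.
j ≥ ln(0.00488281)/ln(0.7247) = -5.3220/-0.32200 = 16.528.
So 17 more iterations are needed.

17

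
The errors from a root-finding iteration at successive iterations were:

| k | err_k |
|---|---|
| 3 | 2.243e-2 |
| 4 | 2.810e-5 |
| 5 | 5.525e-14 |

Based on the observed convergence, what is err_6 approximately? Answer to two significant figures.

First estimate the order: p ≈ ln(err_5/err_4) / ln(err_4/err_3) = ln(5.525e-14/2.810e-5)/ln(2.810e-5/2.243e-2) = ln(1.96619e-09)/ln(0.00125279) ≈ 3.0000.
Then err_6 ≈ err_5·(err_5/err_4)^p = 5.525e-14·(1.96619e-09)^3.0000 = 5.525e-14·7.6011e-27 ≈ 4.2e-40.

4.2e-40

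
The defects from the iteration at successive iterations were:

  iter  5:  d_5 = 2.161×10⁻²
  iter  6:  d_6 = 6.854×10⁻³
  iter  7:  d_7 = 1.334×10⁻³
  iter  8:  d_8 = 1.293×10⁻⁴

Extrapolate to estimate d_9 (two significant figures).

First estimate the order: p ≈ ln(d_8/d_7) / ln(d_7/d_6) = ln(1.293×10⁻⁴/1.334×10⁻³)/ln(1.334×10⁻³/6.854×10⁻³) = ln(0.0969265)/ln(0.194631) ≈ 1.4260.
Then d_9 ≈ d_8·(d_8/d_7)^p = 1.293×10⁻⁴·(0.0969265)^1.4260 = 1.293×10⁻⁴·0.0358647 ≈ 4.637e-06.

4.6e-6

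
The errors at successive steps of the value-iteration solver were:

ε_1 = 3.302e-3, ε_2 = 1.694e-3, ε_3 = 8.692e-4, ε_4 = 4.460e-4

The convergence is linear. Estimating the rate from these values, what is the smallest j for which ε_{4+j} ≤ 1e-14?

Rate ρ ≈ ε_4/ε_3 = 4.460e-4/8.692e-4 = 0.5131.
After j more steps, ε_{4+j} ≈ 4.460e-4·ρ^j; need ρ^j ≤ 1e-14/4.460e-4 = 2.24215e-11.
j ≥ ln(2.24215e-11)/ln(0.5131) = -24.5210/-0.66728 = 36.748.
So 37 more iterations are needed.

37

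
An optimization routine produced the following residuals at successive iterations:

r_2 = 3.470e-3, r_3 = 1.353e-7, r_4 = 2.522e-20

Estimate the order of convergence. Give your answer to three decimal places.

2.887

p ≈ ln(r_4/r_3) / ln(r_3/r_2)
  = ln(2.522e-20/1.353e-7) / ln(1.353e-7/3.470e-3)
  = ln(1.86401e-13) / ln(3.89914e-05)
  = -29.310876 / -10.152169 ≈ 2.887154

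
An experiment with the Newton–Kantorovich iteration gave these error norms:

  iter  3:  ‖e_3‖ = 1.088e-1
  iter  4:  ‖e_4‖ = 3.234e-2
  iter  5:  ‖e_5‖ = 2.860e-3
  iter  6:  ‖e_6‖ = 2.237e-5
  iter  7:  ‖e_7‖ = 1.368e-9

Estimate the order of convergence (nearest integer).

2

Consecutive ratios: ‖e_7‖/‖e_6‖ = 1.368e-9/2.237e-5 = 6.11533e-05, ‖e_6‖/‖e_5‖ = 2.237e-5/2.860e-3 = 0.00782168.
p ≈ ln(6.11533e-05)/ln(0.00782168) = -9.7021/-4.8509 ≈ 2.00.
So the convergence is quadratic (order 2).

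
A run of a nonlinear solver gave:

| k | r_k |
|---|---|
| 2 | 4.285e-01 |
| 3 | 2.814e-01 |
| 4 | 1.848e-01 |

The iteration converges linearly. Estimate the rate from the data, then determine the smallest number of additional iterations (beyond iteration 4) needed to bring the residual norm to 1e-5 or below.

24

Rate ρ ≈ r_4/r_3 = 1.848e-01/2.814e-01 = 0.6567.
After j more steps, r_{4+j} ≈ 1.848e-01·ρ^j; need ρ^j ≤ 1e-5/1.848e-01 = 5.41126e-05.
j ≥ ln(5.41126e-05)/ln(0.6567) = -9.8244/-0.42053 = 23.362.
So 24 more iterations are needed.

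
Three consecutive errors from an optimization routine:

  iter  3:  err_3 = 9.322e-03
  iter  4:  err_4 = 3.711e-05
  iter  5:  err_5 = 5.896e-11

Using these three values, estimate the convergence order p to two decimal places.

p ≈ ln(err_5/err_4) / ln(err_4/err_3)
  = ln(5.896e-11/3.711e-05) / ln(3.711e-05/9.322e-03)
  = ln(1.58879e-06) / ln(0.00398091)
  = -13.35254 / -5.52624 ≈ 2.41621

2.42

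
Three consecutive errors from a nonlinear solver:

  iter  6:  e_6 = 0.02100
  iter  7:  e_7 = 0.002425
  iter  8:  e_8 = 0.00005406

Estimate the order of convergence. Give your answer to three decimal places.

1.762

p ≈ ln(e_8/e_7) / ln(e_7/e_6)
  = ln(0.00005406/0.002425) / ln(0.002425/0.02100)
  = ln(0.0222928) / ln(0.115476)
  = -3.803492 / -2.158693 ≈ 1.761942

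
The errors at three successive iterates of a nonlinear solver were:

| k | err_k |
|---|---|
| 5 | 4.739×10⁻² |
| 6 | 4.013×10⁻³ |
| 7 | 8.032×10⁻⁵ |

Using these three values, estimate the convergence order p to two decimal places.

p ≈ ln(err_7/err_6) / ln(err_6/err_5)
  = ln(8.032×10⁻⁵/4.013×10⁻³) / ln(4.013×10⁻³/4.739×10⁻²)
  = ln(0.020015) / ln(0.0846803)
  = -3.91127 / -2.46887 ≈ 1.58423

1.58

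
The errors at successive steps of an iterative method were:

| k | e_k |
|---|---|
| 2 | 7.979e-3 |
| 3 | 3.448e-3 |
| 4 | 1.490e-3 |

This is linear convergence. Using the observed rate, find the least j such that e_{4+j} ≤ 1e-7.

12

Rate ρ ≈ e_4/e_3 = 1.490e-3/3.448e-3 = 0.4321.
After j more steps, e_{4+j} ≈ 1.490e-3·ρ^j; need ρ^j ≤ 1e-7/1.490e-3 = 6.71141e-05.
j ≥ ln(6.71141e-05)/ln(0.4321) = -9.6091/-0.83910 = 11.452.
So 12 more iterations are needed.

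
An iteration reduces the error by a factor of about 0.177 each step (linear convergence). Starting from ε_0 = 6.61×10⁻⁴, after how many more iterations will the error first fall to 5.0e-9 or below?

After k steps, ε_k ≈ 6.61×10⁻⁴·0.177^k.
Need 0.177^k ≤ 5.0e-9/6.61×10⁻⁴ = 7.5643e-06.
k ≥ ln(7.5643e-06)/ln(0.177) = -11.7921/-1.73161 = 6.810.
Smallest integer k = 7.

7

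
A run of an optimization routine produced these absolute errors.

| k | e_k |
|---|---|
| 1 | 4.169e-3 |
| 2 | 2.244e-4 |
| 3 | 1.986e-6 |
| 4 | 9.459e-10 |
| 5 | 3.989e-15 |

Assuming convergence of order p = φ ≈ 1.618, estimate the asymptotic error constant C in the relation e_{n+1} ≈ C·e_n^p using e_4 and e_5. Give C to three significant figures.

C ≈ e_5 / e_4^1.618
  = 3.989e-15 / (9.459e-10)^1.618
  = 3.989e-15 / 2.50563e-15 ≈ 1.592

1.59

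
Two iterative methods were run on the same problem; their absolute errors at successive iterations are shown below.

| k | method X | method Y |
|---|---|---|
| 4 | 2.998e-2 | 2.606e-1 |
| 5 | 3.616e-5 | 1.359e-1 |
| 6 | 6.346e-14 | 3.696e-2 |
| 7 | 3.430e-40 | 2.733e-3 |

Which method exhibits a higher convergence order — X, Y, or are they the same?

Method X: p ≈ ln(3.430e-40/6.346e-14)/ln(6.346e-14/3.616e-5) ≈ 3.00.
Method Y: p ≈ ln(2.733e-3/3.696e-2)/ln(3.696e-2/1.359e-1) ≈ 2.00.
Method X has the higher order (≈3.0 vs ≈2.0).

X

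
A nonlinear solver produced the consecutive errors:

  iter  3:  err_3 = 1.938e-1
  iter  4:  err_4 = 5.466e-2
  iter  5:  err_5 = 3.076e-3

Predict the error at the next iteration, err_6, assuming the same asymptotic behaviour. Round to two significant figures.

4.4e-6

First estimate the order: p ≈ ln(err_5/err_4) / ln(err_4/err_3) = ln(3.076e-3/5.466e-2)/ln(5.466e-2/1.938e-1) = ln(0.0562752)/ln(0.282043) ≈ 2.2735.
Then err_6 ≈ err_5·(err_5/err_4)^p = 3.076e-3·(0.0562752)^2.2735 = 3.076e-3·0.0014416 ≈ 4.434e-06.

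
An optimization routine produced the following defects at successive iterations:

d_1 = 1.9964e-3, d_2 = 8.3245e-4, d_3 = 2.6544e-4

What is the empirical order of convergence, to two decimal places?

1.31

p ≈ ln(d_3/d_2) / ln(d_2/d_1)
  = ln(2.6544e-4/8.3245e-4) / ln(8.3245e-4/1.9964e-3)
  = ln(0.318866) / ln(0.416976)
  = -1.14298 / -0.87473 ≈ 1.30667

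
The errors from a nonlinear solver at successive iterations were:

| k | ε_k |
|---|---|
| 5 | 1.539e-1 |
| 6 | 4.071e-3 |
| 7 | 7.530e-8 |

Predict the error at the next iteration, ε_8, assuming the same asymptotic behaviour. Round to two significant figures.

4.8e-22

First estimate the order: p ≈ ln(ε_7/ε_6) / ln(ε_6/ε_5) = ln(7.530e-8/4.071e-3)/ln(4.071e-3/1.539e-1) = ln(1.84967e-05)/ln(0.0264522) ≈ 3.0002.
Then ε_8 ≈ ε_7·(ε_7/ε_6)^p = 7.530e-8·(1.84967e-05)^3.0002 = 7.530e-8·6.31446e-15 ≈ 4.755e-22.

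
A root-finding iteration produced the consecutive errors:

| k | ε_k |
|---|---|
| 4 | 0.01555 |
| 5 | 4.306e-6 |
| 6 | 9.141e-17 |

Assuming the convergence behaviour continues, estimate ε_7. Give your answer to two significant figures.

First estimate the order: p ≈ ln(ε_6/ε_5) / ln(ε_5/ε_4) = ln(9.141e-17/4.306e-6)/ln(4.306e-6/0.01555) = ln(2.12285e-11)/ln(0.000276913) ≈ 3.0000.
Then ε_7 ≈ ε_6·(ε_6/ε_5)^p = 9.141e-17·(2.12285e-11)^3.0000 = 9.141e-17·9.56661e-33 ≈ 8.745e-49.

8.7e-49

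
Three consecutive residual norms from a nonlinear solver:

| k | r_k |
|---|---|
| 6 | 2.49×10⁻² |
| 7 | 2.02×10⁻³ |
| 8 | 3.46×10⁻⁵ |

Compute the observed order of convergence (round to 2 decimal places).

1.62

p ≈ ln(r_8/r_7) / ln(r_7/r_6)
  = ln(3.46×10⁻⁵/2.02×10⁻³) / ln(2.02×10⁻³/2.49×10⁻²)
  = ln(0.0171287) / ln(0.0811245)
  = -4.06700 / -2.51177 ≈ 1.61918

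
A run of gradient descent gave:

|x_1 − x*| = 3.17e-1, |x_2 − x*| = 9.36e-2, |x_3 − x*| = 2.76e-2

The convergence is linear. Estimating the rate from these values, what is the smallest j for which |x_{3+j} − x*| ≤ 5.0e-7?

Rate ρ ≈ |x_3 − x*|/|x_2 − x*| = 2.76e-2/9.36e-2 = 0.2949.
After j more steps, |x_{3+j} − x*| ≈ 2.76e-2·ρ^j; need ρ^j ≤ 5.0e-7/2.76e-2 = 1.81159e-05.
j ≥ ln(1.81159e-05)/ln(0.2949) = -10.9187/-1.22112 = 8.942.
So 9 more iterations are needed.

9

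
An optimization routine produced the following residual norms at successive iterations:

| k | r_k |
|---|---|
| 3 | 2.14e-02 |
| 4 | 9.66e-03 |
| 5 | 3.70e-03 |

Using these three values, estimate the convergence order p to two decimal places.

p ≈ ln(r_5/r_4) / ln(r_4/r_3)
  = ln(3.70e-03/9.66e-03) / ln(9.66e-03/2.14e-02)
  = ln(0.383023) / ln(0.451402)
  = -0.95966 / -0.79540 ≈ 1.20651

1.21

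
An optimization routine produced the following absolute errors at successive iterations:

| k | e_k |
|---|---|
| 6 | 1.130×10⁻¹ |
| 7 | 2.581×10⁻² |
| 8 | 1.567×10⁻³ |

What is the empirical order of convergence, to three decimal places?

1.897

p ≈ ln(e_8/e_7) / ln(e_7/e_6)
  = ln(1.567×10⁻³/2.581×10⁻²) / ln(2.581×10⁻²/1.130×10⁻¹)
  = ln(0.0607129) / ln(0.228407)
  = -2.801599 / -1.476626 ≈ 1.897298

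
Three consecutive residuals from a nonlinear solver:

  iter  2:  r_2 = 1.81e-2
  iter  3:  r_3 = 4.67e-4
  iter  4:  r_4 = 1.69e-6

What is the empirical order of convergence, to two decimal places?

p ≈ ln(r_4/r_3) / ln(r_3/r_2)
  = ln(1.69e-6/4.67e-4) / ln(4.67e-4/1.81e-2)
  = ln(0.00361884) / ln(0.0258011)
  = -5.62160 / -3.65734 ≈ 1.53707

1.54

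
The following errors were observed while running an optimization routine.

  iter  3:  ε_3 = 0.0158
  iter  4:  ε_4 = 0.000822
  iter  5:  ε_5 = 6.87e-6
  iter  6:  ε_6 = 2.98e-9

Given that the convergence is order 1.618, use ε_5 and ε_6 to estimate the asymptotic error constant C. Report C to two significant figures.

0.67

C ≈ ε_6 / ε_5^1.618
  = 2.98e-9 / (6.87e-6)^1.618
  = 2.98e-9 / 4.42788e-09 ≈ 0.67301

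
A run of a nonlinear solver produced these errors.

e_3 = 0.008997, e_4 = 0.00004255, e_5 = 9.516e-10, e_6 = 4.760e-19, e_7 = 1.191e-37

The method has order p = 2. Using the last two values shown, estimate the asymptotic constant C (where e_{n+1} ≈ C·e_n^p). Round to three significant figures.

0.526

C ≈ e_7 / e_6^2
  = 1.191e-37 / (4.760e-19)^2
  = 1.191e-37 / 2.26576e-37 ≈ 0.52565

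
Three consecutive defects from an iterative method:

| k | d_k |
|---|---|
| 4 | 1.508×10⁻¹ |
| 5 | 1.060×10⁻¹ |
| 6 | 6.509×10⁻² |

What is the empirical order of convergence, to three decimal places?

1.383

p ≈ ln(d_6/d_5) / ln(d_5/d_4)
  = ln(6.509×10⁻²/1.060×10⁻¹) / ln(1.060×10⁻¹/1.508×10⁻¹)
  = ln(0.614057) / ln(0.702918)
  = -0.487668 / -0.352515 ≈ 1.383396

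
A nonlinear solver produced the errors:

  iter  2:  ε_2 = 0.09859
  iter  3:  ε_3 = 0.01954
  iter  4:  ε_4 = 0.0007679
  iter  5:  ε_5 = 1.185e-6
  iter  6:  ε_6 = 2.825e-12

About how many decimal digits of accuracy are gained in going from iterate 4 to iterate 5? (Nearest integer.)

Digits gained ≈ log₁₀(ε_4/ε_5) = log₁₀(0.0007679/1.185e-6) = log₁₀(648.017) ≈ 2.812.

3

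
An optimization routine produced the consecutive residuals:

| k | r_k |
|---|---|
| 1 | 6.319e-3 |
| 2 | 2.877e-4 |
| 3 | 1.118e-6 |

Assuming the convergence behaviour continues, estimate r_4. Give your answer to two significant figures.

First estimate the order: p ≈ ln(r_3/r_2) / ln(r_2/r_1) = ln(1.118e-6/2.877e-4)/ln(2.877e-4/6.319e-3) = ln(0.00388599)/ln(0.0455294) ≈ 1.7966.
Then r_4 ≈ r_3·(r_3/r_2)^p = 1.118e-6·(0.00388599)^1.7966 = 1.118e-6·4.6698e-05 ≈ 5.221e-11.

5.2e-11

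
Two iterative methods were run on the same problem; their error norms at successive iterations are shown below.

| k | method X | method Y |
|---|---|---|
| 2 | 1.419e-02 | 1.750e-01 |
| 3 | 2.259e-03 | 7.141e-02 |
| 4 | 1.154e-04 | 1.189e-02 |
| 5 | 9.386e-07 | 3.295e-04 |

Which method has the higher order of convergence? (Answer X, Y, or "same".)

Method X: p ≈ ln(9.386e-07/1.154e-04)/ln(1.154e-04/2.259e-03) ≈ 1.62.
Method Y: p ≈ ln(3.295e-04/1.189e-02)/ln(1.189e-02/7.141e-02) ≈ 2.00.
Method Y has the higher order (≈2.0 vs ≈1.6).

Y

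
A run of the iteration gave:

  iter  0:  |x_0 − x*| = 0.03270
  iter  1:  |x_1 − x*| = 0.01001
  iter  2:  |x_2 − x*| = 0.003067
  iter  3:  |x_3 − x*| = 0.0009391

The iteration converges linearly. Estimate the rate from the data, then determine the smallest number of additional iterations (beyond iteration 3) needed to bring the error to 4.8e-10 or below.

Rate ρ ≈ |x_3 − x*|/|x_2 − x*| = 0.0009391/0.003067 = 0.3062.
After j more steps, |x_{3+j} − x*| ≈ 0.0009391·ρ^j; need ρ^j ≤ 4.8e-10/0.0009391 = 5.11128e-07.
j ≥ ln(5.11128e-07)/ln(0.3062) = -14.4866/-1.18352 = 12.240.
So 13 more iterations are needed.

13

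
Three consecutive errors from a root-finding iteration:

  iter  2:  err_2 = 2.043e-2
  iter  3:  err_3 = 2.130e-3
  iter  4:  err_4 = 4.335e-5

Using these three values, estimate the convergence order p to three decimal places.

1.723

p ≈ ln(err_4/err_3) / ln(err_3/err_2)
  = ln(4.335e-5/2.130e-3) / ln(2.130e-3/2.043e-2)
  = ln(0.0203521) / ln(0.104258)
  = -3.894571 / -2.260887 ≈ 1.722585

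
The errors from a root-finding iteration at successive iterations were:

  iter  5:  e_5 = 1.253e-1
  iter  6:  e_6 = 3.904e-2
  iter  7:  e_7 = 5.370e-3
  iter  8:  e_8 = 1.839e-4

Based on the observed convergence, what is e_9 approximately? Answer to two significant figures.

First estimate the order: p ≈ ln(e_8/e_7) / ln(e_7/e_6) = ln(1.839e-4/5.370e-3)/ln(5.370e-3/3.904e-2) = ln(0.0342458)/ln(0.137551) ≈ 1.7009.
Then e_9 ≈ e_8·(e_8/e_7)^p = 1.839e-4·(0.0342458)^1.7009 = 1.839e-4·0.00321746 ≈ 5.917e-07.

5.9e-7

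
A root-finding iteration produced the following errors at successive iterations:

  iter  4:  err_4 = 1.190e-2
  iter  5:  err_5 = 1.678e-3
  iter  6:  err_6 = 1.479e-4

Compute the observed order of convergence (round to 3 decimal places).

p ≈ ln(err_6/err_5) / ln(err_5/err_4)
  = ln(1.479e-4/1.678e-3) / ln(1.678e-3/1.190e-2)
  = ln(0.0881406) / ln(0.141008)
  = -2.428822 / -1.958939 ≈ 1.239866

1.240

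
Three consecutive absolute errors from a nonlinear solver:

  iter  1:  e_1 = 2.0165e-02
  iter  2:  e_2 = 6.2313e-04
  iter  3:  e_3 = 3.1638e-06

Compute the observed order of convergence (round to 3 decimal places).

1.519

p ≈ ln(e_3/e_2) / ln(e_2/e_1)
  = ln(3.1638e-06/6.2313e-04) / ln(6.2313e-04/2.0165e-02)
  = ln(0.00507727) / ln(0.0309016)
  = -5.282982 / -3.476947 ≈ 1.519431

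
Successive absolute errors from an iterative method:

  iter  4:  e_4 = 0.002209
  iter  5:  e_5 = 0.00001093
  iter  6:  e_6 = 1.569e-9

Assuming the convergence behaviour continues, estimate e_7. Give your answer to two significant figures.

First estimate the order: p ≈ ln(e_6/e_5) / ln(e_5/e_4) = ln(1.569e-9/0.00001093)/ln(0.00001093/0.002209) = ln(0.00014355)/ln(0.00494794) ≈ 1.6668.
Then e_7 ≈ e_6·(e_6/e_5)^p = 1.569e-9·(0.00014355)^1.6668 = 1.569e-9·3.93091e-07 ≈ 6.168e-16.

6.2e-16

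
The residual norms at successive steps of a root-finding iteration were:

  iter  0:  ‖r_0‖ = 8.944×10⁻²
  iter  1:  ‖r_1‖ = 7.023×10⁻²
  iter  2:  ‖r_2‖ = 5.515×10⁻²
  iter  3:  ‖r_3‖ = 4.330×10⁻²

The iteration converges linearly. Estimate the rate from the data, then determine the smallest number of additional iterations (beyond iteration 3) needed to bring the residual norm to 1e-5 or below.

Rate ρ ≈ ‖r_3‖/‖r_2‖ = 4.330×10⁻²/5.515×10⁻² = 0.7851.
After j more steps, ‖r_{3+j}‖ ≈ 4.330×10⁻²·ρ^j; need ρ^j ≤ 1e-5/4.330×10⁻² = 0.000230947.
j ≥ ln(0.000230947)/ln(0.7851) = -8.3733/-0.24194 = 34.609.
So 35 more iterations are needed.

35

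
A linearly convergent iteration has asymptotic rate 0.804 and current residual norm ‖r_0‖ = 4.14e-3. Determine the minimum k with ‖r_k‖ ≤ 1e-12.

102

After k steps, ‖r_k‖ ≈ 4.14e-3·0.804^k.
Need 0.804^k ≤ 1e-12/4.14e-3 = 2.41546e-10.
k ≥ ln(2.41546e-10)/ln(0.804) = -22.1440/-0.21816 = 101.503.
Smallest integer k = 102.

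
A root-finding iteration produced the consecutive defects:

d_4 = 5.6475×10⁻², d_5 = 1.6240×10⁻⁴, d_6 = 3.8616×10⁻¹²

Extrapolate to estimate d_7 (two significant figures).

First estimate the order: p ≈ ln(d_6/d_5) / ln(d_5/d_4) = ln(3.8616×10⁻¹²/1.6240×10⁻⁴)/ln(1.6240×10⁻⁴/5.6475×10⁻²) = ln(2.37783e-08)/ln(0.00287561) ≈ 3.0000.
Then d_7 ≈ d_6·(d_6/d_5)^p = 3.8616×10⁻¹²·(2.37783e-08)^3.0000 = 3.8616×10⁻¹²·1.34444e-23 ≈ 5.192e-35.

5.2e-35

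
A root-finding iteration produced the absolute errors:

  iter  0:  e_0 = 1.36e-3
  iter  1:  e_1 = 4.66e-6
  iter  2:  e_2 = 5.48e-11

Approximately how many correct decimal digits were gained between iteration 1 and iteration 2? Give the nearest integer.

5

Digits gained ≈ log₁₀(e_1/e_2) = log₁₀(4.66e-6/5.48e-11) = log₁₀(85036.5) ≈ 4.930.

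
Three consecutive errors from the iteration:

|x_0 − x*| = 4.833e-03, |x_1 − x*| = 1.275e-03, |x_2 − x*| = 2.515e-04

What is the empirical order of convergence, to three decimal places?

p ≈ ln(|x_2 − x*|/|x_1 − x*|) / ln(|x_1 − x*|/|x_0 − x*|)
  = ln(2.515e-04/1.275e-03) / ln(1.275e-03/4.833e-03)
  = ln(0.197255) / ln(0.263811)
  = -1.623258 / -1.332522 ≈ 1.218185

1.218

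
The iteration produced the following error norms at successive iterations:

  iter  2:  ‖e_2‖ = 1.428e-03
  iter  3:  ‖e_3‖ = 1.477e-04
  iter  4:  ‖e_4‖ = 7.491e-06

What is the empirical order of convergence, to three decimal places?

p ≈ ln(‖e_4‖/‖e_3‖) / ln(‖e_3‖/‖e_2‖)
  = ln(7.491e-06/1.477e-04) / ln(1.477e-04/1.428e-03)
  = ln(0.0507177) / ln(0.103431)
  = -2.981480 / -2.268851 ≈ 1.314092

1.314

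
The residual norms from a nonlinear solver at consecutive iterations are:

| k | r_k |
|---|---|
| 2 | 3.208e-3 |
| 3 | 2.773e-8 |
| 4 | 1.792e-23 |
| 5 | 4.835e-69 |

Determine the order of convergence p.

3

Consecutive ratios: r_5/r_4 = 4.835e-69/1.792e-23 = 2.6981e-46, r_4/r_3 = 1.792e-23/2.773e-8 = 6.46232e-16.
p ≈ ln(2.6981e-46)/ln(6.46232e-16) = -104.9264/-34.9754 ≈ 3.00.
So the convergence is cubic (order 3).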